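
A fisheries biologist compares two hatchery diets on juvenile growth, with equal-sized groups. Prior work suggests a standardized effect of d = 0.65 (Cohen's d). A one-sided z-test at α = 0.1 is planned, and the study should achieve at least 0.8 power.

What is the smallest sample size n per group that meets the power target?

For power 0.8 need Φ(δ − z_{0.1}) = 0.8, so δ = z_{0.1} + z_{0.20} = 1.282 + 0.842 = 2.123.
δ = d·√(n/2) ⇒ n = 2(δ/d)² = 2 × (2.123 / 0.65)² = 21.34.
Rounding up, n = 22 per group.

n = 22 per group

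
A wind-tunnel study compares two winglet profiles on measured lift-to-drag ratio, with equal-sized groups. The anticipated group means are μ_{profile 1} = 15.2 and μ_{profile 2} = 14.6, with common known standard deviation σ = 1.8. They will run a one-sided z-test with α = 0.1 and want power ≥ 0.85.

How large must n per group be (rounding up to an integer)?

Standardized effect: d = |μ_{profile 1} − μ_{profile 2}| / σ = |15.2 − 14.6| / 1.8 = 0.3333
For power 0.85 need Φ(δ − z_{0.1}) = 0.85, so δ = z_{0.1} + z_{0.15} = 1.282 + 1.036 = 2.318.
δ = d·√(n/2) ⇒ n = 2(δ/d)² = 2 × (2.318 / 0.3333)² = 96.71.
Round up to the next whole unit.

n = 97 per group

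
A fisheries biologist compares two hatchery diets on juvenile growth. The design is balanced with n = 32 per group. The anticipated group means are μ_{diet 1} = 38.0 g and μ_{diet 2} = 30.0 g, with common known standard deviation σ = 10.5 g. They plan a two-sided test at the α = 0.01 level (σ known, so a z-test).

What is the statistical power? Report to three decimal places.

Power ≈ 0.681

Standardized effect: d = |μ_{diet 1} − μ_{diet 2}| / σ = |38.0 − 30.0| / 10.5 = 0.7619
Noncentrality parameter: δ = d·√(n/2) = 0.7619 × √(32/2) = 3.0476
Two-sided α = 0.01 → critical value z_{0.005} = 2.576.
Power = Φ(δ − 2.576) + Φ(−δ − 2.576) = Φ(0.472) + Φ(-5.623) = 0.6815 + 0.0000 = 0.6815.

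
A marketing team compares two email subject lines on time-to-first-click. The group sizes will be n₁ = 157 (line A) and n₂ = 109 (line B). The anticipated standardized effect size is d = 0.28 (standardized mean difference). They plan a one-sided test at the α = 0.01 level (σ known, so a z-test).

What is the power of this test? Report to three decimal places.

Power ≈ 0.468

Noncentrality parameter: δ = d / √(1/n₁ + 1/n₂) = 0.28 / √(1/157 + 1/109) = 2.2458
One-sided α = 0.01 → critical value z_{0.01} = 2.326.
Power = P(Z > 2.326 − δ) = Φ(-0.081) = 0.4679.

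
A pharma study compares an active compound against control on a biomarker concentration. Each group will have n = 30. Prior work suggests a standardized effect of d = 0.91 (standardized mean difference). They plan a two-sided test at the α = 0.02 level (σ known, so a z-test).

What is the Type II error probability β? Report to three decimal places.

β ≈ 0.115

Noncentrality parameter: δ = d·√(n/2) = 0.91 × √(30/2) = 3.5244
Two-sided α = 0.02 → critical value z_{0.01} = 2.326.
Power = Φ(δ − 2.326) + Φ(−δ − 2.326) = Φ(1.198) + Φ(-5.851) = 0.8846 + 0.0000 = 0.8846.
Type II error: β = 1 − power = 1 − 0.8846 = 0.1154.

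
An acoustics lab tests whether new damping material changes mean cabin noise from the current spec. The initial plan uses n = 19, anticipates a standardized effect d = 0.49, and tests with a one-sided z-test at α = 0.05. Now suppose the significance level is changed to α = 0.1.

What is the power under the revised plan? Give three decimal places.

δ = d·√n = 0.49 × √19 = 2.1359 (unchanged). New critical value: z_{0.1} = 1.282.
Revised power = P(Z > 1.282 − δ) = Φ(0.854) = 0.8035.

Power ≈ 0.804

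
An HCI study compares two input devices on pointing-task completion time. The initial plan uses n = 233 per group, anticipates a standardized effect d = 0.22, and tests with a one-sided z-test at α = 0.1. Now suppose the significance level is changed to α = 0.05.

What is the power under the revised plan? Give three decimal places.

δ = d·√(n/2) = 0.22 × √(233/2) = 2.3746 (unchanged). New critical value: z_{0.05} = 1.645.
Revised power = P(Z > 1.645 − δ) = Φ(0.730) = 0.7672.

Power ≈ 0.767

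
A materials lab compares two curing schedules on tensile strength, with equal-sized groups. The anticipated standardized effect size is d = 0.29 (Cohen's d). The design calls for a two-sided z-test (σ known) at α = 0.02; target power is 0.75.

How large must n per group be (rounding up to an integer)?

Set Φ(δ − 2.326) = 0.75; then δ − 2.326 = Φ⁻¹(0.75) = 0.674, giving δ = 3.001.
(Ignoring the negligible lower-tail rejection probability gives the usual closed-form inversion.)
δ = d·√(n/2) ⇒ n = 2(δ/d)² = 2 × (3.001 / 0.29)² = 214.15.
Rounding up, n = 215 per group.

n = 215 per group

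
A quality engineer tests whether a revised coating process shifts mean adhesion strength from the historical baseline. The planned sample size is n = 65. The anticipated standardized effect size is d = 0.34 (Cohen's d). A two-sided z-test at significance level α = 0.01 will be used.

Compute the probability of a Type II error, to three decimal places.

β ≈ 0.434

Noncentrality parameter: δ = d·√n = 0.34 × √65 = 2.7412
Critical value for a two-sided test at α = 0.01: z_{α/2} = 2.576.
Power = Φ(δ − 2.576) + Φ(−δ − 2.576) = Φ(0.165) + Φ(-5.317) = 0.5657 + 0.0000 = 0.5657.
Type II error: β = 1 − power = 1 − 0.5657 = 0.4343.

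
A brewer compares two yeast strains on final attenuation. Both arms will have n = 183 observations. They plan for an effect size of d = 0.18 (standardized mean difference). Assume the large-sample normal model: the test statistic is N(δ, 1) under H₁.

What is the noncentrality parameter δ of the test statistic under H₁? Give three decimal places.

The noncentrality parameter scales effect size by the design's sample-size factor: δ = d·√(n/2) = 0.18 × √(183/2) = 1.7218

δ ≈ 1.722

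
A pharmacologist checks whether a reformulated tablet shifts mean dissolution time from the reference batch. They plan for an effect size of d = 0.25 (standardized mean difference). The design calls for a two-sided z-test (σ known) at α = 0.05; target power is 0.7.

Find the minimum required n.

Set Φ(δ − 1.960) = 0.7; then δ − 1.960 = Φ⁻¹(0.7) = 0.524, giving δ = 2.484.
(For δ > 0 the lower-tail rejection region contributes negligibly to power, so the one-term inversion is standard.)
δ = d·√n ⇒ n = (δ/d)² = (2.484 / 0.25)² = 98.75.
Rounding up, n = 99.

n = 99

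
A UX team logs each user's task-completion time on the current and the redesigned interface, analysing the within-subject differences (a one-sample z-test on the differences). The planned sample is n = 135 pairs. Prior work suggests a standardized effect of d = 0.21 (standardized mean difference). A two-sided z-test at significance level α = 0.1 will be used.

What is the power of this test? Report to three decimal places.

Noncentrality parameter: δ = d·√n = 0.21 × √135 = 2.4400
Critical value for a two-sided test at α = 0.1: z_{α/2} = 1.645.
Power = Φ(δ − 1.645) + Φ(−δ − 1.645) = Φ(0.795) + Φ(-4.085) = 0.7867 + 0.0000 = 0.7868.

Power ≈ 0.787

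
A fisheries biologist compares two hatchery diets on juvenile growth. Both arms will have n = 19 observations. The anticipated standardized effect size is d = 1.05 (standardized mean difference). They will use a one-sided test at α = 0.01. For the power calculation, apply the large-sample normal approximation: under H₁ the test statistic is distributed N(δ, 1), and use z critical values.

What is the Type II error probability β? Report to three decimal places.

Noncentrality parameter: δ = d·√(n/2) = 1.05 × √(19/2) = 3.2363
One-sided α = 0.01 → critical value z_{0.01} = 2.326.
Power = Φ(δ − 2.326) = Φ(0.910) = 0.8186.
Type II error: β = 1 − power = 1 − 0.8186 = 0.1814.

β ≈ 0.181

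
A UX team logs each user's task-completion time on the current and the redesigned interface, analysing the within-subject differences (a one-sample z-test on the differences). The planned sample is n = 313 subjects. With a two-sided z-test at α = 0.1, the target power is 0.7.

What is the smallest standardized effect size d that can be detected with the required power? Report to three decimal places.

d ≈ 0.123

Required noncentrality: δ = z_{0.05} + z_{0.30} = 1.645 + 0.524 = 2.169.
(Lower-tail contribution to power is negligible for δ > 0.)
δ = d·√n ⇒ d = δ/√n = 2.169/√313 = 0.1226.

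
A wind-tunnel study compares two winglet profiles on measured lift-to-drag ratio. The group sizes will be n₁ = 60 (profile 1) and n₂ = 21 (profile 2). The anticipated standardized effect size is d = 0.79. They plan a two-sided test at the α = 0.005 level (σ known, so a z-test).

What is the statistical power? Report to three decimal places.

Power ≈ 0.621

Noncentrality parameter: δ = d / √(1/n₁ + 1/n₂) = 0.79 / √(1/60 + 1/21) = 3.1158
Critical value for a two-sided test at α = 0.005: z_{α/2} = 2.807.
Power = Φ(δ − 2.807) + Φ(−δ − 2.807) = Φ(0.309) + Φ(-5.923) = 0.6213 + 0.0000 = 0.6213.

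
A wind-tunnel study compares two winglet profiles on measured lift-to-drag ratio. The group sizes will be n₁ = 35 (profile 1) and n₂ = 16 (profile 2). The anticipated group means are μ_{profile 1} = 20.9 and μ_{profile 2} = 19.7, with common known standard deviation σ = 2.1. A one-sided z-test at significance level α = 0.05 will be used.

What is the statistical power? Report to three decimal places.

Standardized effect: d = |μ_{profile 1} − μ_{profile 2}| / σ = |20.9 − 19.7| / 2.1 = 0.5714
Noncentrality parameter: δ = d / √(1/n₁ + 1/n₂) = 0.5714 / √(1/35 + 1/16) = 1.8935
One-sided α = 0.05 → critical value z_{0.05} = 1.645.
Power = P(Z > 1.645 − δ) = Φ(0.249) = 0.5982.

Power ≈ 0.598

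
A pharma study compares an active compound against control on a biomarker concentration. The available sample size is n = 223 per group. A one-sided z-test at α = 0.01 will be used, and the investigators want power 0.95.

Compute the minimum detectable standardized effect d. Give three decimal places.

d ≈ 0.376

Need Φ(δ − 2.326) = 0.95, so δ = 2.326 + 1.645 = 3.971.
δ = d·√(n/2) ⇒ d = δ/√(n/2) = 3.971/√(223/2) = 0.3761.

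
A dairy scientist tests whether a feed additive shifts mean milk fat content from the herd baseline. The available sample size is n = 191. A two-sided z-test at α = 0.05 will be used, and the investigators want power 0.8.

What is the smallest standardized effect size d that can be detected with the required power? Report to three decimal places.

d ≈ 0.203

Need Φ(δ − 1.960) = 0.8, so δ = 1.960 + 0.842 = 2.802.
(Lower-tail contribution to power is negligible for δ > 0.)
δ = d·√n ⇒ d = δ/√n = 2.802/√191 = 0.2027.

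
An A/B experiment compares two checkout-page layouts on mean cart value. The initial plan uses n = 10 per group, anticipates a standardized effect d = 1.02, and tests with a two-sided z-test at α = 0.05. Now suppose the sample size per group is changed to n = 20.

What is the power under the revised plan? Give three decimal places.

With n = 20 per group: δ = d·√(n/2) = 1.02 × √(20/2) = 3.2255. Critical value z_{0.025} = 1.960.
Revised power = Φ(δ − 1.960) + Φ(−δ − 1.960) = Φ(1.266) + Φ(-5.185) = 0.8972 + 0.0000 = 0.8972.

Power ≈ 0.897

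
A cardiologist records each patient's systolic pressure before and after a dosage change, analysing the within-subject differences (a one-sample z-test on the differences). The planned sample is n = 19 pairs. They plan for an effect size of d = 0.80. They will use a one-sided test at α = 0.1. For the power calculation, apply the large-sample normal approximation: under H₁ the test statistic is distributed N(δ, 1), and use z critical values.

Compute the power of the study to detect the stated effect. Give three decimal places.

Power ≈ 0.986

Noncentrality parameter: δ = d·√n = 0.80 × √19 = 3.4871
One-sided α = 0.1 → critical value z_{0.1} = 1.282.
Power = Φ(δ − 1.282) = Φ(2.206) = 0.9863.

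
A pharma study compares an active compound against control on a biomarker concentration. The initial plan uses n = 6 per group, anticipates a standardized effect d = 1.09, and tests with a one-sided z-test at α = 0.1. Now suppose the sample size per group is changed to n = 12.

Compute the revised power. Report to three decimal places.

With n = 12 per group: δ = d·√(n/2) = 1.09 × √(12/2) = 2.6699. Critical value z_{0.1} = 1.282.
Revised power = P(Z > 1.282 − δ) = Φ(1.388) = 0.9175.

Power ≈ 0.917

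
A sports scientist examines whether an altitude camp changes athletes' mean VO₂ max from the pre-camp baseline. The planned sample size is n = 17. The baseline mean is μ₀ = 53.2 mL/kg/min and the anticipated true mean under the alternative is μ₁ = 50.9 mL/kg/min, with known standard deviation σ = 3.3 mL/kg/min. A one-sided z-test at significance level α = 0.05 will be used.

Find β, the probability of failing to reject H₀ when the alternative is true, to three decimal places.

Standardized effect: d = |μ₁ − μ₀| / σ = |50.9 − 53.2| / 3.3 = 0.6970
Noncentrality parameter: λ = d·√n = 0.6970 × √17 = 2.8737
One-sided α = 0.05 → critical value z_{0.05} = 1.645.
Power = P(Z > 1.645 − λ) = Φ(1.229) = 0.8904.
Type II error: β = 1 − power = 1 − 0.8904 = 0.1096.

β ≈ 0.110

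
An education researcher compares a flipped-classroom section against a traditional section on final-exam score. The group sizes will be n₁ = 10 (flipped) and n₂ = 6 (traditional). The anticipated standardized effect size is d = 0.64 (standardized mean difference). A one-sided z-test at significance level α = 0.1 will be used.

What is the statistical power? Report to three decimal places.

Power ≈ 0.483

Noncentrality parameter: δ = d / √(1/n₁ + 1/n₂) = 0.64 / √(1/10 + 1/6) = 1.2394
One-sided α = 0.1 → critical value z_{0.1} = 1.282.
Power = Φ(δ − 1.282) = Φ(-0.042) = 0.4832.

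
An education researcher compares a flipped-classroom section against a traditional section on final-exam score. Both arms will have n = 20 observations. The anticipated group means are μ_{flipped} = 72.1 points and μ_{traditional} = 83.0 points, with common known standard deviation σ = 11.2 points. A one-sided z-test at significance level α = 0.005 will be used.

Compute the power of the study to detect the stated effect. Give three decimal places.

Standardized effect: d = |μ_{flipped} − μ_{traditional}| / σ = |72.1 − 83.0| / 11.2 = 0.9732
Noncentrality parameter: δ = d·√(n/2) = 0.9732 × √(20/2) = 3.0776
Critical value for a one-sided test at α = 0.005: z_α = 2.576.
Power = Φ(δ − 2.576) = Φ(0.502) = 0.6921.

Power ≈ 0.692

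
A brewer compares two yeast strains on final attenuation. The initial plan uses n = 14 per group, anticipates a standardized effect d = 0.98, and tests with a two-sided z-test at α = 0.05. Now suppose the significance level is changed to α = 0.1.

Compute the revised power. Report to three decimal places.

Power ≈ 0.828

δ = d·√(n/2) = 0.98 × √(14/2) = 2.5928 (unchanged). New critical value: z_{0.05} = 1.645.
Revised power = Φ(δ − 1.645) + Φ(−δ − 1.645) = Φ(0.948) + Φ(-4.238) = 0.8284 + 0.0000 = 0.8284.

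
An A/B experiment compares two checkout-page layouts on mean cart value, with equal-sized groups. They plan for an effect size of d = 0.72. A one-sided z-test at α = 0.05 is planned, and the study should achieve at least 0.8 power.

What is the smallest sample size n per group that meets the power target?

Set Φ(δ − 1.645) = 0.8; then δ − 1.645 = Φ⁻¹(0.8) = 0.842, giving δ = 2.486.
δ = d·√(n/2) ⇒ n = 2(δ/d)² = 2 × (2.486 / 0.72)² = 23.85.
Round up to the next whole unit.

n = 24 per group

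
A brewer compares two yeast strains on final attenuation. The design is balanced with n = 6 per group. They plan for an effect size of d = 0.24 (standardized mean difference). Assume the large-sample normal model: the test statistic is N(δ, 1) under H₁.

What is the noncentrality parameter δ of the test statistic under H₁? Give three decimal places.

δ ≈ 0.416

The noncentrality parameter scales effect size by the design's sample-size factor: δ = d·√(n/2) = 0.24 × √(6/2) = 0.4157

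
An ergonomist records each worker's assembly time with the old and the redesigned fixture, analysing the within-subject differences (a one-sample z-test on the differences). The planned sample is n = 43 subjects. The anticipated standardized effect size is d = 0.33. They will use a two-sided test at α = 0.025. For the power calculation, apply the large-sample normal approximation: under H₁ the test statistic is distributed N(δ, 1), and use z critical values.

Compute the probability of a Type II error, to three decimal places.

Noncentrality parameter: δ = d·√n = 0.33 × √43 = 2.1640
Two-sided α = 0.025 → critical value z_{0.0125} = 2.241.
Power = Φ(δ − 2.241) + Φ(−δ − 2.241) = Φ(-0.077) + Φ(-4.405) = 0.4691 + 0.0000 = 0.4691.
Type II error: β = 1 − power = 1 − 0.4691 = 0.5309.

β ≈ 0.531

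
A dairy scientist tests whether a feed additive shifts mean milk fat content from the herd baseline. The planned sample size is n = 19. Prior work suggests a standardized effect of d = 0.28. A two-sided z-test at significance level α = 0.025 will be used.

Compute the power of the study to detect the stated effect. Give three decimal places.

Power ≈ 0.154

Noncentrality parameter: λ = d·√n = 0.28 × √19 = 1.2205
Two-sided α = 0.025 → critical value z_{0.0125} = 2.241.
Power = Φ(λ − 2.241) + Φ(−λ − 2.241) = Φ(-1.021) + Φ(-3.462) = 0.1536 + 0.0003 = 0.1539.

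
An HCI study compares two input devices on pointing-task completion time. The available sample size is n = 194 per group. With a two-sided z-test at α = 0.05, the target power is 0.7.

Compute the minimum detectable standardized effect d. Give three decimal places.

d ≈ 0.252

Need Φ(δ − 1.960) = 0.7, so δ = 1.960 + 0.524 = 2.484.
(Lower-tail contribution to power is negligible for δ > 0.)
δ = d·√(n/2) ⇒ d = δ/√(n/2) = 2.484/√(194/2) = 0.2522.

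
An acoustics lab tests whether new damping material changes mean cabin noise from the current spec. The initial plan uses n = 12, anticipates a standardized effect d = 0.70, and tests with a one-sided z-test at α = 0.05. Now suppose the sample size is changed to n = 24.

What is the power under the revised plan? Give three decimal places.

Power ≈ 0.963

With n = 24: δ = d·√n = 0.70 × √24 = 3.4293. Critical value z_{0.05} = 1.645.
Revised power = Φ(δ − 1.645) = Φ(1.784) = 0.9628.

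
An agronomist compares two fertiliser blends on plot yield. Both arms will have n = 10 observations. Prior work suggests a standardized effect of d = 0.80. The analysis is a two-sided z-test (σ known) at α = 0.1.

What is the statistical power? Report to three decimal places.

Noncentrality parameter: δ = d·√(n/2) = 0.80 × √(10/2) = 1.7889
Two-sided α = 0.1 → critical value z_{0.05} = 1.645.
Power = Φ(δ − 1.645) + Φ(−δ − 1.645) = Φ(0.144) + Φ(-3.434) = 0.5573 + 0.0003 = 0.5575.

Power ≈ 0.558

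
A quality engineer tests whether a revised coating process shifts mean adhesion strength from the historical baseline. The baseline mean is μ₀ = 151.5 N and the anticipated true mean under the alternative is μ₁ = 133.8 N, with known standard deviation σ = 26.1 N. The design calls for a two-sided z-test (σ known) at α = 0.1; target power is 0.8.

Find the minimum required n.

n = 14

Standardized effect: d = |μ₁ − μ₀| / σ = |133.8 − 151.5| / 26.1 = 0.6782
For power 0.8 need Φ(δ − z_{0.05}) = 0.8, so δ = z_{0.05} + z_{0.20} = 1.645 + 0.842 = 2.486.
(For δ > 0 the lower-tail rejection region contributes negligibly to power, so the one-term inversion is standard.)
δ = d·√n ⇒ n = (δ/d)² = (2.486 / 0.6782)² = 13.44.
Rounding up, n = 14.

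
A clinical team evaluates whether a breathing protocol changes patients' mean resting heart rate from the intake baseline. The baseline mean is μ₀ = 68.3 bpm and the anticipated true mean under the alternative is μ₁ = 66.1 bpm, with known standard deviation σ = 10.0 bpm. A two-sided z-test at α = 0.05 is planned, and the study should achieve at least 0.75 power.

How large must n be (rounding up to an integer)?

Standardized effect: d = |μ₁ − μ₀| / σ = |66.1 − 68.3| / 10.0 = 0.2200
Set Φ(δ − 1.960) = 0.75; then δ − 1.960 = Φ⁻¹(0.75) = 0.674, giving δ = 2.634.
(Ignoring the negligible lower-tail rejection probability gives the usual closed-form inversion.)
δ = d·√n ⇒ n = (δ/d)² = (2.634 / 0.2200)² = 143.40.
Round up to the next whole unit.

n = 144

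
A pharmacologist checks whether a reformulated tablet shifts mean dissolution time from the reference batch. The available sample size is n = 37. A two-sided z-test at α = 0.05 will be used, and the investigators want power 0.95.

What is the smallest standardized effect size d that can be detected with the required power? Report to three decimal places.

d ≈ 0.593

Required noncentrality: δ = z_{0.025} + z_{0.05} = 1.960 + 1.645 = 3.605.
(The second rejection-region term Φ(−δ − z_{α/2}) is negligible and dropped.)
δ = d·√n ⇒ d = δ/√n = 3.605/√37 = 0.5926.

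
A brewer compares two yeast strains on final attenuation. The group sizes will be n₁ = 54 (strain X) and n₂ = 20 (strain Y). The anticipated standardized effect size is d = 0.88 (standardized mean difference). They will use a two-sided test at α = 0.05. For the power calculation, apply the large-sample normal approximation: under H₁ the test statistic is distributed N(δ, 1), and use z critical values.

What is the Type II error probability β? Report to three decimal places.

β ≈ 0.080

Noncentrality parameter: δ = d / √(1/n₁ + 1/n₂) = 0.88 / √(1/54 + 1/20) = 3.3619
Critical value for a two-sided test at α = 0.05: z_{α/2} = 1.960.
Power = Φ(δ − 1.960) + Φ(−δ − 1.960) = Φ(1.402) + Φ(-5.322) = 0.9195 + 0.0000 = 0.9195.
Type II error: β = 1 − power = 1 − 0.9195 = 0.0805.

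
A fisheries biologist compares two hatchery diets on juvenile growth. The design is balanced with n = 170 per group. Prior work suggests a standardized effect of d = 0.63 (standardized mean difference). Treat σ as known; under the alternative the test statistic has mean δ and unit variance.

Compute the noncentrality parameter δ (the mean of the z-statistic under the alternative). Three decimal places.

δ ≈ 5.808

δ = d·√(n/2) = 0.63 × √(170/2) = 5.8083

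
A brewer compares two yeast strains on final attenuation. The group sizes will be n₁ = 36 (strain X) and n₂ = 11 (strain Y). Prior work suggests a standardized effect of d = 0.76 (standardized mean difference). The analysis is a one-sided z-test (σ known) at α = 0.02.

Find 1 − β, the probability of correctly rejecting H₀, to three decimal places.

Noncentrality parameter: δ = d / √(1/n₁ + 1/n₂) = 0.76 / √(1/36 + 1/11) = 2.2060
One-sided α = 0.02 → critical value z_{0.02} = 2.054.
Power = P(Z > 2.054 − δ) = Φ(0.152) = 0.5605.

Power ≈ 0.561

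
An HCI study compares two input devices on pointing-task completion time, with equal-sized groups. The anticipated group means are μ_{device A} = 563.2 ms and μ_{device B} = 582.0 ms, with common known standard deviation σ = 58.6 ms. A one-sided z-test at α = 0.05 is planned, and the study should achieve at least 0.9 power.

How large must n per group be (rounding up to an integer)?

Standardized effect: d = |μ_{device A} − μ_{device B}| / σ = |563.2 − 582.0| / 58.6 = 0.3208
For power 0.9 need Φ(δ − z_{0.05}) = 0.9, so δ = z_{0.05} + z_{0.10} = 1.645 + 1.282 = 2.926.
δ = d·√(n/2) ⇒ n = 2(δ/d)² = 2 × (2.926 / 0.3208)² = 166.41.
Rounding up, n = 167 per group.

n = 167 per group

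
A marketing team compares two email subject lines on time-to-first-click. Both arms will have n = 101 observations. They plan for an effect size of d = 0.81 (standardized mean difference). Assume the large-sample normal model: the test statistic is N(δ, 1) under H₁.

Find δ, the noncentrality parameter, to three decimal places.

δ = d·√(n/2) = 0.81 × √(101/2) = 5.7561

δ ≈ 5.756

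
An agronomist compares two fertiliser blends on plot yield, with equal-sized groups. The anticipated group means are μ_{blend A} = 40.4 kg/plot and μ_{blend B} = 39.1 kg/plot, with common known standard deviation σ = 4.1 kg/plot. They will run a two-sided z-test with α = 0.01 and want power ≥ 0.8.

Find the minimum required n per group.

Standardized effect: d = |μ_{blend A} − μ_{blend B}| / σ = |40.4 − 39.1| / 4.1 = 0.3171
For power 0.8 need Φ(δ − z_{0.005}) = 0.8, so δ = z_{0.005} + z_{0.20} = 2.576 + 0.842 = 3.417.
(The Φ(−δ − z_{α/2}) term is vanishingly small for δ > 0 and is dropped in the standard sample-size formula.)
δ = d·√(n/2) ⇒ n = 2(δ/d)² = 2 × (3.417 / 0.3171)² = 232.34.
Rounding up, n = 233 per group.

n = 233 per group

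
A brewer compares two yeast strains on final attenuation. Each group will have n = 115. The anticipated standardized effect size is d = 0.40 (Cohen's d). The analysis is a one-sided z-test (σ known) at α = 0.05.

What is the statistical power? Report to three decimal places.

Power ≈ 0.917

Noncentrality parameter: λ = d·√(n/2) = 0.40 × √(115/2) = 3.0332
One-sided α = 0.05 → critical value z_{0.05} = 1.645.
Power = Φ(λ − 1.645) = Φ(1.388) = 0.9175.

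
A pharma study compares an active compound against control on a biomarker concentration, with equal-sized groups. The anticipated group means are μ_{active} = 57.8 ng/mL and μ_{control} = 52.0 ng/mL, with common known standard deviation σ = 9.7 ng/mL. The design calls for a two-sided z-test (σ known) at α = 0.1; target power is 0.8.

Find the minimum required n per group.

Standardized effect: d = |μ_{active} − μ_{control}| / σ = |57.8 − 52.0| / 9.7 = 0.5979
Set Φ(δ − 1.645) = 0.8; then δ − 1.645 = Φ⁻¹(0.8) = 0.842, giving δ = 2.486.
(For δ > 0 the lower-tail rejection region contributes negligibly to power, so the one-term inversion is standard.)
δ = d·√(n/2) ⇒ n = 2(δ/d)² = 2 × (2.486 / 0.5979)² = 34.58.
Rounding up, n = 35 per group.

n = 35 per group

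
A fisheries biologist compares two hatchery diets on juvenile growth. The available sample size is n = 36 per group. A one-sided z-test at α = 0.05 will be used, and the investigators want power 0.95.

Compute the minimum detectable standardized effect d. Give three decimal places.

Required noncentrality: δ = z_{0.05} + z_{0.05} = 1.645 + 1.645 = 3.290.
δ = d·√(n/2) ⇒ d = δ/√(n/2) = 3.290/√(36/2) = 0.7754.

d ≈ 0.775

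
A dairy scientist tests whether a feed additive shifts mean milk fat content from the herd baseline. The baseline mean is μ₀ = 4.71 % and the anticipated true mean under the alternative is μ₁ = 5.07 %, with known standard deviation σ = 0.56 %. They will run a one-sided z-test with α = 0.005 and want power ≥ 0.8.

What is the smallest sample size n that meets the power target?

n = 29

Standardized effect: d = |μ₁ − μ₀| / σ = |5.07 − 4.71| / 0.56 = 0.6429
Set Φ(δ − 2.576) = 0.8; then δ − 2.576 = Φ⁻¹(0.8) = 0.842, giving δ = 3.417.
δ = d·√n ⇒ n = (δ/d)² = (3.417 / 0.6429)² = 28.26.
Rounding up, n = 29.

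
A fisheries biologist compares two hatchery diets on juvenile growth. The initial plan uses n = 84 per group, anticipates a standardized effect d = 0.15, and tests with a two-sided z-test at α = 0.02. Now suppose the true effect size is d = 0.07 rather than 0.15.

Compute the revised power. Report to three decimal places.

With d = 0.07: δ = d·√(n/2) = 0.07 × √(84/2) = 0.4537. Critical value z_{0.01} = 2.326.
Revised power = Φ(δ − 2.326) + Φ(−δ − 2.326) = Φ(-1.873) + Φ(-2.780) = 0.0306 + 0.0027 = 0.0333.

Power ≈ 0.033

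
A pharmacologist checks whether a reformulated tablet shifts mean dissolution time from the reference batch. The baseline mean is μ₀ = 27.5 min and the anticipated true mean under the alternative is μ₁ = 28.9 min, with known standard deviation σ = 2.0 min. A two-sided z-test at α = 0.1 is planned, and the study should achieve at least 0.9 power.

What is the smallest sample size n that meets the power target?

Standardized effect: d = |μ₁ − μ₀| / σ = |28.9 − 27.5| / 2.0 = 0.7000
Set Φ(δ − 1.645) = 0.9; then δ − 1.645 = Φ⁻¹(0.9) = 1.282, giving δ = 2.926.
(The Φ(−δ − z_{α/2}) term is vanishingly small for δ > 0 and is dropped in the standard sample-size formula.)
δ = d·√n ⇒ n = (δ/d)² = (2.926 / 0.7000)² = 17.48.
Round up to the next whole unit.

n = 18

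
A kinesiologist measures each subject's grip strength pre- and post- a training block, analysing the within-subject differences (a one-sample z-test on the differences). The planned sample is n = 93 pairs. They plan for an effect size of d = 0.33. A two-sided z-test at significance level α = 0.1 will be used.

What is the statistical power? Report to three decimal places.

Noncentrality parameter: δ = d·√n = 0.33 × √93 = 3.1824
Two-sided α = 0.1 → critical value z_{0.05} = 1.645.
Power = Φ(δ − 1.645) + Φ(−δ − 1.645) = Φ(1.538) + Φ(-4.827) = 0.9379 + 0.0000 = 0.9379.

Power ≈ 0.938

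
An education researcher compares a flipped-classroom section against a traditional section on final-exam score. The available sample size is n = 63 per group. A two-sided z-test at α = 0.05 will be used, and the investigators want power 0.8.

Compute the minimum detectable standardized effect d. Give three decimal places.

d ≈ 0.499

Required noncentrality: δ = z_{0.025} + z_{0.20} = 1.960 + 0.842 = 2.802.
(Lower-tail contribution to power is negligible for δ > 0.)
δ = d·√(n/2) ⇒ d = δ/√(n/2) = 2.802/√(63/2) = 0.4992.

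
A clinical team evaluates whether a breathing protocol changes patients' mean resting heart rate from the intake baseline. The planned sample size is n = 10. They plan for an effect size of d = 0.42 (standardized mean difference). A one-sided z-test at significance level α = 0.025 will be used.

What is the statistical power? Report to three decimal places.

Noncentrality parameter: δ = d·√n = 0.42 × √10 = 1.3282
Critical value for a one-sided test at α = 0.025: z_α = 1.960.
Power = P(Z > 1.960 − δ) = Φ(-0.632) = 0.2638.

Power ≈ 0.264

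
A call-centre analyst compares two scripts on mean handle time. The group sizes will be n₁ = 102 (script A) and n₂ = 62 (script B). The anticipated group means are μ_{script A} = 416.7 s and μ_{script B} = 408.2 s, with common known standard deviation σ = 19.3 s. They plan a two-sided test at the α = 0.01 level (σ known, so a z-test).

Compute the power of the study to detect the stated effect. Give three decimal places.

Power ≈ 0.563

Standardized effect: d = |μ_{script A} − μ_{script B}| / σ = |416.7 − 408.2| / 19.3 = 0.4404
Noncentrality parameter: δ = d / √(1/n₁ + 1/n₂) = 0.4404 / √(1/102 + 1/62) = 2.7349
Critical value for a two-sided test at α = 0.01: z_{α/2} = 2.576.
Power = Φ(δ − 2.576) + Φ(−δ − 2.576) = Φ(0.159) + Φ(-5.311) = 0.5632 + 0.0000 = 0.5632.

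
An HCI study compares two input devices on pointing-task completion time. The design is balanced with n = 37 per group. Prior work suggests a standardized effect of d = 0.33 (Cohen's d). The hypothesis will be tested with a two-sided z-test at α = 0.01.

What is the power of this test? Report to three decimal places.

Noncentrality parameter: δ = d·√(n/2) = 0.33 × √(37/2) = 1.4194
Critical value for a two-sided test at α = 0.01: z_{α/2} = 2.576.
Power = Φ(δ − 2.576) + Φ(−δ − 2.576) = Φ(-1.156) + Φ(-3.995) = 0.1237 + 0.0000 = 0.1238.

Power ≈ 0.124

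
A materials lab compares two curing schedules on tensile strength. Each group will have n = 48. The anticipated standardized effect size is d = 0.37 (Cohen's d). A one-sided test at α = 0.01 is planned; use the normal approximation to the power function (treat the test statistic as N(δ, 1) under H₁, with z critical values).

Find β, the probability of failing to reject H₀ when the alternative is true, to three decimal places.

β ≈ 0.696

Noncentrality parameter: λ = d·√(n/2) = 0.37 × √(48/2) = 1.8126
One-sided α = 0.01 → critical value z_{0.01} = 2.326.
Power = Φ(λ − 2.326) = Φ(-0.514) = 0.3037.
Type II error: β = 1 − power = 1 − 0.3037 = 0.6963.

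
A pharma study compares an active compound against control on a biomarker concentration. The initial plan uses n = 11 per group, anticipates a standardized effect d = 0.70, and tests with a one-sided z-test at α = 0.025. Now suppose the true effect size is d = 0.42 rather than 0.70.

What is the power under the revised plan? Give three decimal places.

Power ≈ 0.165

With d = 0.42: δ = d·√(n/2) = 0.42 × √(11/2) = 0.9850. Critical value z_{0.025} = 1.960.
Revised power = P(Z > 1.960 − δ) = Φ(-0.975) = 0.1648.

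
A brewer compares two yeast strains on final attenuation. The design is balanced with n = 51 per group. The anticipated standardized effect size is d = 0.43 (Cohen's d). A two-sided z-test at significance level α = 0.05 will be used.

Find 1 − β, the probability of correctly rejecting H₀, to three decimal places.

Noncentrality parameter: λ = d·√(n/2) = 0.43 × √(51/2) = 2.1714
Critical value for a two-sided test at α = 0.05: z_{α/2} = 1.960.
Power = Φ(λ − 1.960) + Φ(−λ − 1.960) = Φ(0.211) + Φ(-4.131) = 0.5837 + 0.0000 = 0.5837.

Power ≈ 0.584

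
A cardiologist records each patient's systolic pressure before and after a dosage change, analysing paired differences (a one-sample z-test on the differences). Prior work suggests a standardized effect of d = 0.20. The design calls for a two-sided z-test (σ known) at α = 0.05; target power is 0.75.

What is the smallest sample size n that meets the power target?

n = 174

Set Φ(δ − 1.960) = 0.75; then δ − 1.960 = Φ⁻¹(0.75) = 0.674, giving δ = 2.634.
(The Φ(−δ − z_{α/2}) term is vanishingly small for δ > 0 and is dropped in the standard sample-size formula.)
δ = d·√n ⇒ n = (δ/d)² = (2.634 / 0.20)² = 173.51.
Round up to the next whole unit.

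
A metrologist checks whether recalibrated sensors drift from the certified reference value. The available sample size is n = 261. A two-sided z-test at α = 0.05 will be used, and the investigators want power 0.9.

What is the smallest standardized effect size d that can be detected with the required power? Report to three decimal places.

Required noncentrality: δ = z_{0.025} + z_{0.10} = 1.960 + 1.282 = 3.242.
(The second rejection-region term Φ(−δ − z_{α/2}) is negligible and dropped.)
δ = d·√n ⇒ d = δ/√n = 3.242/√261 = 0.2006.

d ≈ 0.201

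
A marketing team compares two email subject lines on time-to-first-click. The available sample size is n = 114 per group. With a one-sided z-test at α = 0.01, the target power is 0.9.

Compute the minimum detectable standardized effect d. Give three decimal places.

d ≈ 0.478

Required noncentrality: δ = z_{0.01} + z_{0.10} = 2.326 + 1.282 = 3.608.
δ = d·√(n/2) ⇒ d = δ/√(n/2) = 3.608/√(114/2) = 0.4779.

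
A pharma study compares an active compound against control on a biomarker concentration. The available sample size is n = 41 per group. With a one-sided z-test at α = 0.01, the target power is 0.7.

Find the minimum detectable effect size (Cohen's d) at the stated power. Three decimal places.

d ≈ 0.630

Need Φ(δ − 2.326) = 0.7, so δ = 2.326 + 0.524 = 2.851.
δ = d·√(n/2) ⇒ d = δ/√(n/2) = 2.851/√(41/2) = 0.6296.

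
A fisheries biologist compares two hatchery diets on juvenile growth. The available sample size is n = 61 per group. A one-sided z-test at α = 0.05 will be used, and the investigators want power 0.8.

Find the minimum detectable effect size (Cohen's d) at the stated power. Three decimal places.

d ≈ 0.450

Required noncentrality: δ = z_{0.05} + z_{0.20} = 1.645 + 0.842 = 2.486.
δ = d·√(n/2) ⇒ d = δ/√(n/2) = 2.486/√(61/2) = 0.4502.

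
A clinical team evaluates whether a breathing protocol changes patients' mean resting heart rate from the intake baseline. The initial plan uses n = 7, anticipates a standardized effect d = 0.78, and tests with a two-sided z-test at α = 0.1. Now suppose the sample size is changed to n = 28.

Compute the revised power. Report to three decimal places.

Power ≈ 0.993

With n = 28: δ = d·√n = 0.78 × √28 = 4.1274. Critical value z_{0.05} = 1.645.
Revised power = Φ(δ − 1.645) + Φ(−δ − 1.645) = Φ(2.483) + Φ(-5.772) = 0.9935 + 0.0000 = 0.9935.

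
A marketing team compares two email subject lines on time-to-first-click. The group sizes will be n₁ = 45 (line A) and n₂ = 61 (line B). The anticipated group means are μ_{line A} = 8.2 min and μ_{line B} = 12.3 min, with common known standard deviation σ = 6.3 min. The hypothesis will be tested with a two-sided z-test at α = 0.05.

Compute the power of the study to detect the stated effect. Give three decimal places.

Power ≈ 0.912

Standardized effect: d = |μ_{line A} − μ_{line B}| / σ = |8.2 − 12.3| / 6.3 = 0.6508
Noncentrality parameter: δ = d / √(1/n₁ + 1/n₂) = 0.6508 / √(1/45 + 1/61) = 3.3118
Two-sided α = 0.05 → critical value z_{0.025} = 1.960.
Power = Φ(δ − 1.960) + Φ(−δ − 1.960) = Φ(1.352) + Φ(-5.272) = 0.9118 + 0.0000 = 0.9118.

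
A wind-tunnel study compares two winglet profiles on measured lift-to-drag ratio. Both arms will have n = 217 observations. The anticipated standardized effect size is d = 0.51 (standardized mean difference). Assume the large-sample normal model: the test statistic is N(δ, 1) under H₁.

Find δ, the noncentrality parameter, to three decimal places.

δ ≈ 5.312

The noncentrality parameter scales effect size by the design's sample-size factor: δ = d·√(n/2) = 0.51 × √(217/2) = 5.3123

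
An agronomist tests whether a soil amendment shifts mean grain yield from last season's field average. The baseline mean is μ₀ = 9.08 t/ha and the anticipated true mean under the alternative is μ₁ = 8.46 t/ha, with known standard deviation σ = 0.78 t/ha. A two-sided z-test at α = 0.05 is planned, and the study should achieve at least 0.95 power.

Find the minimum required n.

Standardized effect: d = |μ₁ − μ₀| / σ = |8.46 − 9.08| / 0.78 = 0.7949
Set Φ(δ − 1.960) = 0.95; then δ − 1.960 = Φ⁻¹(0.95) = 1.645, giving δ = 3.605.
(Ignoring the negligible lower-tail rejection probability gives the usual closed-form inversion.)
δ = d·√n ⇒ n = (δ/d)² = (3.605 / 0.7949)² = 20.57.
Rounding up, n = 21.

n = 21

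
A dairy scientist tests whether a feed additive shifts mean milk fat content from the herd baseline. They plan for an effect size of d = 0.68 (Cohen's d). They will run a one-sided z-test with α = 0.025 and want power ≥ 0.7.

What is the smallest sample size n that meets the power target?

Set Φ(δ − 1.960) = 0.7; then δ − 1.960 = Φ⁻¹(0.7) = 0.524, giving δ = 2.484.
δ = d·√n ⇒ n = (δ/d)² = (2.484 / 0.68)² = 13.35.
Rounding up, n = 14.

n = 14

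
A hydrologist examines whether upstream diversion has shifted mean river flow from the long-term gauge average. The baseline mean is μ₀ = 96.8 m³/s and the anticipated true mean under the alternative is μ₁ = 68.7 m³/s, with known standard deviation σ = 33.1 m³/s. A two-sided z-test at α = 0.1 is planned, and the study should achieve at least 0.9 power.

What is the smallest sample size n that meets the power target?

n = 12

Standardized effect: d = |μ₁ − μ₀| / σ = |68.7 − 96.8| / 33.1 = 0.8489
For power 0.9 need Φ(δ − z_{0.05}) = 0.9, so δ = z_{0.05} + z_{0.10} = 1.645 + 1.282 = 2.926.
(Ignoring the negligible lower-tail rejection probability gives the usual closed-form inversion.)
δ = d·√n ⇒ n = (δ/d)² = (2.926 / 0.8489)² = 11.88.
Round up to the next whole unit.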